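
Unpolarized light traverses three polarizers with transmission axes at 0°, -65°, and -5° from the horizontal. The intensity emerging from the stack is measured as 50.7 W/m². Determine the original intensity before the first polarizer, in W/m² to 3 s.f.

I₀ ≈ 2270 W/m²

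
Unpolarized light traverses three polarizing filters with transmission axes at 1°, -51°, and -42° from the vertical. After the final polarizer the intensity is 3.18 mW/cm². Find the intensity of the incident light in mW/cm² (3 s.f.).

I₀ ≈ 17.2 mW/cm²

Unpolarized light through the first polarizer → I₁ = ½ I₀, now polarized at 1°.
I₂ = I₁ cos²(-51° − 1°) = 0.5 I₀ · cos²(52°) = 0.1895 I₀.
I₃ = I₂ cos²(-42° + 51°) = 0.1895 I₀ · cos²(9°) = 0.1849 I₀.
So 3.18 mW/cm² = 0.1849 I₀, giving I₀ = 3.18/0.1849 = 17.2 mW/cm².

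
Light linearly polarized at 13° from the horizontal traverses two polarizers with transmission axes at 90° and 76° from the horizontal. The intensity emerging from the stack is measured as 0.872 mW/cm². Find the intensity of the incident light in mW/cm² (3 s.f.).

By Malus's law, I₁ = I₀ cos²(90° − 13°) = I₀ cos²(77°) = 0.0506 I₀.
I₂ = I₁ cos²(76° − 90°) = 0.0506 I₀ · cos²(14°) = 0.04764 I₀.
So 0.872 mW/cm² = 0.04764 I₀, giving I₀ = 0.872/0.04764 = 18.3 mW/cm².

I₀ ≈ 18.3 mW/cm²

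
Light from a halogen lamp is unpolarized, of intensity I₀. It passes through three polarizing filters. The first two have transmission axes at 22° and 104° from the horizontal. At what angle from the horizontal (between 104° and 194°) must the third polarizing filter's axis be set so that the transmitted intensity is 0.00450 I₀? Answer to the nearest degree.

Unpolarized light through the first polarizer → I₁ = ½ I₀, now polarized at 22°.
I₂ = I₁ cos²(104° − 22°) = 0.5 I₀ · cos²(82°) = 0.009685 I₀.
Need I₃/I₀ = 0.0045, so cos²(θ − 104°) = 0.0045 / 0.009685 = 0.4647.
θ − 104° = arccos(√0.4647) = 47.0°, giving θ ≈ 104 + 47.0 = 151.0°.

θ ≈ 151°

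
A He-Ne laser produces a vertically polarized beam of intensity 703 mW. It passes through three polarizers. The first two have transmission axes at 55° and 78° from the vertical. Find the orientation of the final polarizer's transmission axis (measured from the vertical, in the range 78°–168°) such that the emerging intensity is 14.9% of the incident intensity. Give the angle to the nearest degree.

θ ≈ 121°

I₁ = I₀ cos²(55° − 0°) = I₀ cos²(55°) = 0.329 I₀.
I₂ = I₁ cos²(78° − 55°) = 0.329 I₀ · cos²(23°) = 0.2788 I₀.
Need I₃/I₀ = 0.149, so cos²(θ − 78°) = 0.149 / 0.2788 = 0.5345.
θ − 78° = arccos(√0.5345) = 43.0°, giving θ ≈ 78 + 43.0 = 121.0°.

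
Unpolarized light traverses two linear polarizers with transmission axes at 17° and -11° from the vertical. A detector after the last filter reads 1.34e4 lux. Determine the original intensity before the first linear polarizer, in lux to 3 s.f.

Unpolarized light through the first polarizer → I₁ = ½ I₀, now polarized at 17°.
I₂ = I₁ cos²(-11° − 17°) = 0.5 I₀ · cos²(28°) = 0.3898 I₀.
So 1.34e4 lux = 0.3898 I₀, giving I₀ = 1.34e4/0.3898 = 3.438e+04 lux.

I₀ ≈ 3.44e4 lux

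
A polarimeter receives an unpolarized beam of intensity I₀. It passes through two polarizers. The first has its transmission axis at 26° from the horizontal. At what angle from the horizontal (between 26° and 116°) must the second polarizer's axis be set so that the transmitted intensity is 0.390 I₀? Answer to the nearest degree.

θ ≈ 54°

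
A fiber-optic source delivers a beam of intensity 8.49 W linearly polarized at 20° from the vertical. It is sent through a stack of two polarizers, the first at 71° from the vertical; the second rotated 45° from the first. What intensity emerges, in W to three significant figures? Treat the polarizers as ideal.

I ≈ 1.68 W

By Malus's law, I₁ = 8.49 W · cos²(51°) = 3.362 W.
I₂ = I₁ · cos²(45°) = 3.362 · 0.5 = 1.681 W.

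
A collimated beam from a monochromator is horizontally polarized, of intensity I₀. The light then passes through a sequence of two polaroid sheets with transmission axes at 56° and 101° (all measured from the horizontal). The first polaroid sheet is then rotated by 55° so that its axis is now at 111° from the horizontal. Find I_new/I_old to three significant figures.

Before rotation:
By Malus's law, I₁ = I₀ cos²(56° − 0°) = I₀ cos²(56°) = 0.3127 I₀.
I₂ = I₁ cos²(101° − 56°) = 0.3127 I₀ · cos²(45°) = 0.1563 I₀.
After rotation:
I₁ = I₀ cos²(111° − 0°) = I₀ cos²(69°) = 0.1284 I₀.
I₂ = I₁ cos²(101° − 111°) = 0.1284 I₀ · cos²(10°) = 0.1246 I₀.
Ratio = 0.1246 / 0.1563 = 0.7967.

I_new/I_old ≈ 0.797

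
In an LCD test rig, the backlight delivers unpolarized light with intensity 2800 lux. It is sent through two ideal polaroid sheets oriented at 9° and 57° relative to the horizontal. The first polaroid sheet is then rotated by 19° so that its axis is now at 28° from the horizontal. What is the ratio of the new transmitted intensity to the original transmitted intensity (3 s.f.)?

I_new/I_old ≈ 1.71

Before rotation:
Unpolarized light through the first polarizer → I₁ = ½ I₀, now polarized at 9°.
I₂ = I₁ cos²(57° − 9°) = 0.5 I₀ · cos²(48°) = 0.2239 I₀.
After rotation:
Unpolarized light through the first polarizer → I₁ = ½ I₀, now polarized at 28°.
I₂ = I₁ cos²(57° − 28°) = 0.5 I₀ · cos²(29°) = 0.3825 I₀.
Ratio = 0.3825 / 0.2239 = 1.709.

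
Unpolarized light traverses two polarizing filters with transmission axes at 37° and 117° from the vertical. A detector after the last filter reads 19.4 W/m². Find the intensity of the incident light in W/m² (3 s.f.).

Unpolarized light through the first polarizer → I₁ = ½ I₀, now polarized at 37°.
I₂ = I₁ cos²(117° − 37°) = 0.5 I₀ · cos²(80°) = 0.01508 I₀.
So 19.4 W/m² = 0.01508 I₀, giving I₀ = 19.4/0.01508 = 1287 W/m².

I₀ ≈ 1290 W/m²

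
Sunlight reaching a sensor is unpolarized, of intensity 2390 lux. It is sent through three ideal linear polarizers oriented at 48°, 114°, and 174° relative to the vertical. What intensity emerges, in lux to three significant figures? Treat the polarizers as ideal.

Unpolarized light through the first polarizer → I₁ = 2390 lux/2 = 1195 lux, polarized at 48°.
I₂ = I₁ · cos²(66°) = 1195 · 0.1654 = 197.7 lux.
I₃ = I₂ · cos²(60°) = 197.7 · 0.25 = 49.42 lux.

I ≈ 49.4 lux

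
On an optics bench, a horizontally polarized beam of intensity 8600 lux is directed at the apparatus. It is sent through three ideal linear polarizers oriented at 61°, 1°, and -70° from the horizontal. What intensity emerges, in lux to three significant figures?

I ≈ 53.6 lux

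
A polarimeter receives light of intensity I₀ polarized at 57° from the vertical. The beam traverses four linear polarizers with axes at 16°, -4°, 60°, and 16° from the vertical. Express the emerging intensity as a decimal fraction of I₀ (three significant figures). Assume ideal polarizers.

≈ 0.0500 I₀

By Malus's law, I₁ = I₀ cos²(16° − 57°) = I₀ cos²(41°) = 0.5696 I₀.
I₂ = I₁ cos²(-4° − 16°) = 0.5696 I₀ · cos²(20°) = 0.503 I₀.
I₃ = I₂ cos²(60° + 4°) = 0.503 I₀ · cos²(64°) = 0.09665 I₀.
I₄ = I₃ cos²(16° − 60°) = 0.09665 I₀ · cos²(44°) = 0.05001 I₀.
Transmitted fraction = 0.05001.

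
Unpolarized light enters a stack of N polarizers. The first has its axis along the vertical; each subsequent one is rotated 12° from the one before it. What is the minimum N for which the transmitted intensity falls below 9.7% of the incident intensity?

N = 39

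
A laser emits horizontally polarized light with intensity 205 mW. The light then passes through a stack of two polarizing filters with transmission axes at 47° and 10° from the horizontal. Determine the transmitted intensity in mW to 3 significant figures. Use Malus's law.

I ≈ 60.8 mW

By Malus's law, I₁ = 205 mW · cos²(47°) = 95.35 mW.
I₂ = I₁ · cos²(37°) = 95.35 · 0.6378 = 60.82 mW.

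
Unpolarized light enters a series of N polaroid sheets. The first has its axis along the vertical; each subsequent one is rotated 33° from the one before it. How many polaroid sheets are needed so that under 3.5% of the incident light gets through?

First polarizer halves the unpolarized light: factor 1/2.
Each further stage multiplies by cos²(33°) = 0.7034.
After N polarizers: T = 0.5·0.7034^(N−1). Require T < 0.035 ⇒ N−1 > ln(0.035/0.5)/ln(0.7034) = 7.56, so N−1 ≥ 8 and N = 9.
Check: N=9 gives T = 0.02995 < 0.035; N=8 gives T = 0.04258.

N = 9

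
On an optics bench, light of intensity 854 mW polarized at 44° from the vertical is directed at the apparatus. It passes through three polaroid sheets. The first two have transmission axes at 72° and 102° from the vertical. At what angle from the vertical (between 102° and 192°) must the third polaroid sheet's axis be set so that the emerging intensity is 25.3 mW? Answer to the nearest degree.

I₁ = I₀ cos²(72° − 44°) = I₀ cos²(28°) = 0.7796 I₀.
I₂ = I₁ cos²(102° − 72°) = 0.7796 I₀ · cos²(30°) = 0.5847 I₀.
Target fraction: 25.3 / 854 mW = 0.02963 of I₀.
Need I₃/I₀ = 0.02963, so cos²(θ − 102°) = 0.02963 / 0.5847 = 0.05067.
θ − 102° = arccos(√0.05067) = 77.0°, giving θ ≈ 102 + 77.0 = 179.0°.

θ ≈ 179°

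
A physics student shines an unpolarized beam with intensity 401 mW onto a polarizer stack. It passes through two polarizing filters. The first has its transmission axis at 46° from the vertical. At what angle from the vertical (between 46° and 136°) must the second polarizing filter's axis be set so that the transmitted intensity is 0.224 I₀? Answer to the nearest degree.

θ ≈ 94°

Unpolarized light through the first polarizer → I₁ = ½ I₀, now polarized at 46°.
Need I₂/I₀ = 0.224, so cos²(θ − 46°) = 0.224 / 0.5 = 0.448.
θ − 46° = arccos(√0.448) = 48.0°, giving θ ≈ 46 + 48.0 = 94.0°.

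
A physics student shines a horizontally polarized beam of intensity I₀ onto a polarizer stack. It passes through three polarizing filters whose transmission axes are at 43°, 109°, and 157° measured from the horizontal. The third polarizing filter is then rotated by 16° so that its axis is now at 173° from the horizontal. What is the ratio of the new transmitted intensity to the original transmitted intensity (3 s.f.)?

Before rotation:
I₁ = I₀ cos²(43° − 0°) = I₀ cos²(43°) = 0.5349 I₀.
I₂ = I₁ cos²(109° − 43°) = 0.5349 I₀ · cos²(66°) = 0.08849 I₀.
I₃ = I₂ cos²(157° − 109°) = 0.08849 I₀ · cos²(48°) = 0.03962 I₀.
After rotation:
I₁ = I₀ cos²(43° − 0°) = I₀ cos²(43°) = 0.5349 I₀.
I₂ = I₁ cos²(109° − 43°) = 0.5349 I₀ · cos²(66°) = 0.08849 I₀.
I₃ = I₂ cos²(173° − 109°) = 0.08849 I₀ · cos²(64°) = 0.017 I₀.
Ratio = 0.017 / 0.03962 = 0.4292.

I_new/I_old ≈ 0.429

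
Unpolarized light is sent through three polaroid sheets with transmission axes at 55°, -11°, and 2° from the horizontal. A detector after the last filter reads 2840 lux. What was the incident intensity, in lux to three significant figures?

I₀ ≈ 3.62e4 lux

Unpolarized light through the first polarizer → I₁ = ½ I₀, now polarized at 55°.
I₂ = I₁ cos²(-11° − 55°) = 0.5 I₀ · cos²(66°) = 0.08272 I₀.
I₃ = I₂ cos²(2° + 11°) = 0.08272 I₀ · cos²(13°) = 0.07853 I₀.
So 2840 lux = 0.07853 I₀, giving I₀ = 2840/0.07853 = 3.616e+04 lux.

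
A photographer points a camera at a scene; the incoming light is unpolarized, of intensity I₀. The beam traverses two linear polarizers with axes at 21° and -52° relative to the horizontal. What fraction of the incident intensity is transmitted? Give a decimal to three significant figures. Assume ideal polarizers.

Unpolarized light through the first polarizer → I₁ = ½ I₀, now polarized at 21°.
I₂ = I₁ cos²(-52° − 21°) = 0.5 I₀ · cos²(73°) = 0.04274 I₀.
Transmitted fraction = 0.04274.

≈ 0.0427 I₀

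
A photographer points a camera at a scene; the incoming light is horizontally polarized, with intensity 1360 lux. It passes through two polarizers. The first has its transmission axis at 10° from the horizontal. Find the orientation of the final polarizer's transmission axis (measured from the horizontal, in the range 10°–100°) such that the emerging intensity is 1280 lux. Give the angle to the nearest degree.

θ ≈ 20°

By Malus's law, I₁ = I₀ cos²(10° − 0°) = I₀ cos²(10°) = 0.9698 I₀.
Target fraction: 1280 / 1360 lux = 0.9412 of I₀.
Need I₂/I₀ = 0.9412, so cos²(θ − 10°) = 0.9412 / 0.9698 = 0.9704.
θ − 10° = arccos(√0.9704) = 9.9°, giving θ ≈ 10 + 9.9 = 19.9°.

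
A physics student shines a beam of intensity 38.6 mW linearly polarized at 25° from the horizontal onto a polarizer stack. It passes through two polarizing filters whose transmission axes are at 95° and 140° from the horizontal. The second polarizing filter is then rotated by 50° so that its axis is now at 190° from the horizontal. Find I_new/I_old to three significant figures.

Before rotation:
By Malus's law, I₁ = I₀ cos²(95° − 25°) = I₀ cos²(70°) = 0.117 I₀.
I₂ = I₁ cos²(140° − 95°) = 0.117 I₀ · cos²(45°) = 0.05849 I₀.
After rotation:
I₁ = I₀ cos²(95° − 25°) = I₀ cos²(70°) = 0.117 I₀.
Angle between axes 1 and 2: 85°. I₂ = 0.117 I₀ · cos²(85°) = 0.0008886 I₀.
Ratio = 0.0008886 / 0.05849 = 0.01519.

I_new/I_old ≈ 0.0152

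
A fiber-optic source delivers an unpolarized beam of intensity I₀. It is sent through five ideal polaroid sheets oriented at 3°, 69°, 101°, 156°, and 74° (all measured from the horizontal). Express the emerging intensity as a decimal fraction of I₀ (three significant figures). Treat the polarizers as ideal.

≈ 0.000379 I₀

Unpolarized light through the first polarizer → I₁ = ½ I₀, now polarized at 3°.
I₂ = I₁ cos²(69° − 3°) = 0.5 I₀ · cos²(66°) = 0.08272 I₀.
I₃ = I₂ cos²(101° − 69°) = 0.08272 I₀ · cos²(32°) = 0.05949 I₀.
I₄ = I₃ cos²(156° − 101°) = 0.05949 I₀ · cos²(55°) = 0.01957 I₀.
I₅ = I₄ cos²(74° − 156°) = 0.01957 I₀ · cos²(82°) = 0.0003791 I₀.
Transmitted fraction = 0.0003791.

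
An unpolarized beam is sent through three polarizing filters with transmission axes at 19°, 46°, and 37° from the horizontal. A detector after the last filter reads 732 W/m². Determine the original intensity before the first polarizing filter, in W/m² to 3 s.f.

I₀ ≈ 1890 W/m²

Unpolarized light through the first polarizer → I₁ = ½ I₀, now polarized at 19°.
I₂ = I₁ cos²(46° − 19°) = 0.5 I₀ · cos²(27°) = 0.3969 I₀.
I₃ = I₂ cos²(37° − 46°) = 0.3969 I₀ · cos²(9°) = 0.3872 I₀.
So 732 W/m² = 0.3872 I₀, giving I₀ = 732/0.3872 = 1890 W/m².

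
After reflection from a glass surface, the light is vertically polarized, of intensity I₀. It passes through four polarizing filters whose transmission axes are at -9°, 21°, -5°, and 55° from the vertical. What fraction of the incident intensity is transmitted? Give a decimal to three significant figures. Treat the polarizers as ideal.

≈ 0.148 I₀

By Malus's law, I₁ = I₀ cos²(-9° − 0°) = I₀ cos²(9°) = 0.9755 I₀.
I₂ = I₁ cos²(21° + 9°) = 0.9755 I₀ · cos²(30°) = 0.7316 I₀.
I₃ = I₂ cos²(-5° − 21°) = 0.7316 I₀ · cos²(26°) = 0.591 I₀.
I₄ = I₃ cos²(55° + 5°) = 0.591 I₀ · cos²(60°) = 0.1478 I₀.
Transmitted fraction = 0.1478.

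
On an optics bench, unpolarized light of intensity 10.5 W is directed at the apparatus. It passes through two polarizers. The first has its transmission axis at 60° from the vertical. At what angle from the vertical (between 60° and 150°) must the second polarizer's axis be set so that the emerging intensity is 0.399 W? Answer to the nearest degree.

θ ≈ 134°

Unpolarized light through the first polarizer → I₁ = ½ I₀, now polarized at 60°.
Target fraction: 0.399 / 10.5 W = 0.038 of I₀.
Need I₂/I₀ = 0.038, so cos²(θ − 60°) = 0.038 / 0.5 = 0.076.
θ − 60° = arccos(√0.076) = 74.0°, giving θ ≈ 60 + 74.0 = 134.0°.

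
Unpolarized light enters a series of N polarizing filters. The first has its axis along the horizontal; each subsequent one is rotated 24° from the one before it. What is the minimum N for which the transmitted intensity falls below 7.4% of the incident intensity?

N = 12

First polarizer halves the unpolarized light: factor 1/2.
Each further stage multiplies by cos²(24°) = 0.8346.
After N polarizers: T = 0.5·0.8346^(N−1). Require T < 0.074 ⇒ N−1 > ln(0.074/0.5)/ln(0.8346) = 10.56, so N−1 ≥ 11 and N = 12.
Check: N=12 gives T = 0.0684 < 0.074; N=11 gives T = 0.08195.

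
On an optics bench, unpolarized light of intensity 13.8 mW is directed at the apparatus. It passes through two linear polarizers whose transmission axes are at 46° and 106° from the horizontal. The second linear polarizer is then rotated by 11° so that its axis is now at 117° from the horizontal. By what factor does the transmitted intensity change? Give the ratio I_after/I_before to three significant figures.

Before rotation:
Unpolarized light through the first polarizer → I₁ = ½ I₀, now polarized at 46°.
I₂ = I₁ cos²(106° − 46°) = 0.5 I₀ · cos²(60°) = 0.125 I₀.
After rotation:
Unpolarized light through the first polarizer → I₁ = ½ I₀, now polarized at 46°.
I₂ = I₁ cos²(117° − 46°) = 0.5 I₀ · cos²(71°) = 0.053 I₀.
Ratio = 0.053 / 0.125 = 0.424.

I_new/I_old ≈ 0.424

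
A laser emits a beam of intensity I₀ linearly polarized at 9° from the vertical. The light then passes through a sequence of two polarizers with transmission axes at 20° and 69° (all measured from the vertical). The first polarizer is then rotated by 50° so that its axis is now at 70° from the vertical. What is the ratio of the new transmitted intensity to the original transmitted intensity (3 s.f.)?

I_new/I_old ≈ 0.567

Before rotation:
I₁ = I₀ cos²(20° − 9°) = I₀ cos²(11°) = 0.9636 I₀.
I₂ = I₁ cos²(69° − 20°) = 0.9636 I₀ · cos²(49°) = 0.4147 I₀.
After rotation:
I₁ = I₀ cos²(70° − 9°) = I₀ cos²(61°) = 0.235 I₀.
I₂ = I₁ cos²(69° − 70°) = 0.235 I₀ · cos²(1°) = 0.235 I₀.
Ratio = 0.235 / 0.4147 = 0.5665.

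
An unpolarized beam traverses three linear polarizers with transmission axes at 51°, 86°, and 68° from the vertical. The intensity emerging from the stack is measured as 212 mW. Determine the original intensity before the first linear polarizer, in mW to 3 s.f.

Unpolarized light through the first polarizer → I₁ = ½ I₀, now polarized at 51°.
I₂ = I₁ cos²(86° − 51°) = 0.5 I₀ · cos²(35°) = 0.3355 I₀.
I₃ = I₂ cos²(68° − 86°) = 0.3355 I₀ · cos²(18°) = 0.3035 I₀.
So 212 mW = 0.3035 I₀, giving I₀ = 212/0.3035 = 698.6 mW.

I₀ ≈ 699 mW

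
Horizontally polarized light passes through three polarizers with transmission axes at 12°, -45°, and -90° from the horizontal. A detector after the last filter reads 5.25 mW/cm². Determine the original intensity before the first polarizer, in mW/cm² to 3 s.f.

I₀ ≈ 37.0 mW/cm²

I₁ = I₀ cos²(12° − 0°) = I₀ cos²(12°) = 0.9568 I₀.
I₂ = I₁ cos²(-45° − 12°) = 0.9568 I₀ · cos²(57°) = 0.2838 I₀.
I₃ = I₂ cos²(-90° + 45°) = 0.2838 I₀ · cos²(45°) = 0.1419 I₀.
So 5.25 mW/cm² = 0.1419 I₀, giving I₀ = 5.25/0.1419 = 37 mW/cm².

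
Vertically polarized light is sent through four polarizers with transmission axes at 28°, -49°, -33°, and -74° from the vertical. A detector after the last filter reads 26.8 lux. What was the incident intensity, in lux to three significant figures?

I₀ ≈ 1290 lux

I₁ = I₀ cos²(28° − 0°) = I₀ cos²(28°) = 0.7796 I₀.
I₂ = I₁ cos²(-49° − 28°) = 0.7796 I₀ · cos²(77°) = 0.03945 I₀.
I₃ = I₂ cos²(-33° + 49°) = 0.03945 I₀ · cos²(16°) = 0.03645 I₀.
I₄ = I₃ cos²(-74° + 33°) = 0.03645 I₀ · cos²(41°) = 0.02076 I₀.
So 26.8 lux = 0.02076 I₀, giving I₀ = 26.8/0.02076 = 1291 lux.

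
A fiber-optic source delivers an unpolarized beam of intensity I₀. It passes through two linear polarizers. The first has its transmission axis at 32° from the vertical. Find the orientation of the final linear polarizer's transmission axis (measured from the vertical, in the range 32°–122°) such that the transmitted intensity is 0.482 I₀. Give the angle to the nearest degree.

Unpolarized light through the first polarizer → I₁ = ½ I₀, now polarized at 32°.
Need I₂/I₀ = 0.482, so cos²(θ − 32°) = 0.482 / 0.5 = 0.964.
θ − 32° = arccos(√0.964) = 10.9°, giving θ ≈ 32 + 10.9 = 42.9°.

θ ≈ 43°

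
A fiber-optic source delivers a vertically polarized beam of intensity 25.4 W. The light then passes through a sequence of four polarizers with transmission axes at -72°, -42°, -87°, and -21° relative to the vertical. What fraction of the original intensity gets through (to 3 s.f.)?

I/I₀ ≈ 0.00592

I₁ = 25.4 W · cos²(72°) = 2.425 W.
I₂ = I₁ · cos²(30°) = 2.425 · 0.75 = 1.819 W.
I₃ = I₂ · cos²(45°) = 1.819 · 0.5 = 0.9096 W.
I₄ = I₃ · cos²(66°) = 0.9096 · 0.1654 = 0.1505 W.
Transmitted fraction = 0.005924.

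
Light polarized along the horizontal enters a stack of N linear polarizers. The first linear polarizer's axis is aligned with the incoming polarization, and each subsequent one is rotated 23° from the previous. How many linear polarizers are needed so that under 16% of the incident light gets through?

First polarizer is aligned with the polarization: full transmission.
Each further stage multiplies by cos²(23°) = 0.8473.
After N polarizers: T = 0.8473^(N−1). Require T < 0.16 ⇒ N−1 > ln(0.16)/ln(0.8473) = 11.06, so N−1 ≥ 12 and N = 13.
Check: N=13 gives T = 0.137 < 0.16; N=12 gives T = 0.1616.

N = 13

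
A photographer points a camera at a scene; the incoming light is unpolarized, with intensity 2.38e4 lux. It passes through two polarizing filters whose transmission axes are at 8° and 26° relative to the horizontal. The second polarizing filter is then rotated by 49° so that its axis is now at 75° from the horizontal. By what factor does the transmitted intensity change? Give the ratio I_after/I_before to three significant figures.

Before rotation:
Unpolarized light through the first polarizer → I₁ = ½ I₀, now polarized at 8°.
I₂ = I₁ cos²(26° − 8°) = 0.5 I₀ · cos²(18°) = 0.4523 I₀.
After rotation:
Unpolarized light through the first polarizer → I₁ = ½ I₀, now polarized at 8°.
I₂ = I₁ cos²(75° − 8°) = 0.5 I₀ · cos²(67°) = 0.07634 I₀.
Ratio = 0.07634 / 0.4523 = 0.1688.

I_new/I_old ≈ 0.169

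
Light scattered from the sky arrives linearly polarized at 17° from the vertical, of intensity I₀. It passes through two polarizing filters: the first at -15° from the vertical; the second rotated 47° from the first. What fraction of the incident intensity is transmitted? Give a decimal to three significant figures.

≈ 0.335 I₀

By Malus's law, I₁ = I₀ cos²(-15° − 17°) = I₀ cos²(32°) = 0.7192 I₀.
I₂ = I₁ cos²(47°) = 0.7192 · 0.4651 I₀ = 0.3345 I₀.
Transmitted fraction = 0.3345.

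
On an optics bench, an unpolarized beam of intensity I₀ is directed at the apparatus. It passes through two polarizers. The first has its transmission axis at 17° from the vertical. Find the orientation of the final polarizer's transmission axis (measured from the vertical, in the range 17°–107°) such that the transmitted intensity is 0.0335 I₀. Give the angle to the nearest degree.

Unpolarized light through the first polarizer → I₁ = ½ I₀, now polarized at 17°.
Need I₂/I₀ = 0.0335, so cos²(θ − 17°) = 0.0335 / 0.5 = 0.067.
θ − 17° = arccos(√0.067) = 75.0°, giving θ ≈ 17 + 75.0 = 92.0°.

θ ≈ 92°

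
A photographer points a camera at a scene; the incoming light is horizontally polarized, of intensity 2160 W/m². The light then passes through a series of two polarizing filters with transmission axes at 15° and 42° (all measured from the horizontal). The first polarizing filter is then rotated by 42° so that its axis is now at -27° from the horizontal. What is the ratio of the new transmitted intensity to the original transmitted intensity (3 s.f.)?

Before rotation:
I₁ = I₀ cos²(15° − 0°) = I₀ cos²(15°) = 0.933 I₀.
I₂ = I₁ cos²(42° − 15°) = 0.933 I₀ · cos²(27°) = 0.7407 I₀.
After rotation:
I₁ = I₀ cos²(-27° − 0°) = I₀ cos²(27°) = 0.7939 I₀.
I₂ = I₁ cos²(42° + 27°) = 0.7939 I₀ · cos²(69°) = 0.102 I₀.
Ratio = 0.102 / 0.7407 = 0.1376.

I_new/I_old ≈ 0.138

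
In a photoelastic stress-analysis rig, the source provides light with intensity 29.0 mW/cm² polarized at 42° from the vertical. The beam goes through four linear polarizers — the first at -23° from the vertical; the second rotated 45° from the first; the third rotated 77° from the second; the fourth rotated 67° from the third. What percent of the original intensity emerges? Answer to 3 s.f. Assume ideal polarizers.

I₁ = 29.0 mW/cm² · cos²(65°) = 5.18 mW/cm².
I₂ = I₁ · cos²(45°) = 5.18 · 0.5 = 2.59 mW/cm².
I₃ = I₂ · cos²(77°) = 2.59 · 0.0506 = 0.1311 mW/cm².
I₄ = I₃ · cos²(67°) = 0.1311 · 0.1527 = 0.02001 mW/cm².
That is 0.06899% of the incident intensity.

≈ 0.0690%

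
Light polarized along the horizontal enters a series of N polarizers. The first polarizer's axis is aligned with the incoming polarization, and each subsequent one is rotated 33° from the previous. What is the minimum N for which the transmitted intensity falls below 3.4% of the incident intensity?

N = 11

First polarizer is aligned with the polarization: full transmission.
Each further stage multiplies by cos²(33°) = 0.7034.
After N polarizers: T = 0.7034^(N−1). Require T < 0.034 ⇒ N−1 > ln(0.034)/ln(0.7034) = 9.61, so N−1 ≥ 10 and N = 11.
Check: N=11 gives T = 0.02964 < 0.034; N=10 gives T = 0.04214.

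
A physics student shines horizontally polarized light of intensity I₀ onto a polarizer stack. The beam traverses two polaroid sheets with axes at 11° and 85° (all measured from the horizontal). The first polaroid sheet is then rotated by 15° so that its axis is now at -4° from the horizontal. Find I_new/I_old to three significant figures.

I_new/I_old ≈ 0.00414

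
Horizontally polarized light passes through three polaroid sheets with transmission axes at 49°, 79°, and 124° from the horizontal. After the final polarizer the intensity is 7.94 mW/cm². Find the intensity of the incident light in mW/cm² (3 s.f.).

I₀ ≈ 49.2 mW/cm²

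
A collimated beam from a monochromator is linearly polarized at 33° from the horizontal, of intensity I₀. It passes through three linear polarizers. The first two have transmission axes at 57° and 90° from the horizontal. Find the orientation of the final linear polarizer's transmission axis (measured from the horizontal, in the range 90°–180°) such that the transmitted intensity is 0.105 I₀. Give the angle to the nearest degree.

θ ≈ 155°

I₁ = I₀ cos²(57° − 33°) = I₀ cos²(24°) = 0.8346 I₀.
I₂ = I₁ cos²(90° − 57°) = 0.8346 I₀ · cos²(33°) = 0.587 I₀.
Need I₃/I₀ = 0.105, so cos²(θ − 90°) = 0.105 / 0.587 = 0.1789.
θ − 90° = arccos(√0.1789) = 65.0°, giving θ ≈ 90 + 65.0 = 155.0°.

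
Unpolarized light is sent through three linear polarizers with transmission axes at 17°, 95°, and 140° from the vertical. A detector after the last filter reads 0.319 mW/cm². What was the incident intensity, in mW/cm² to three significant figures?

I₀ ≈ 29.5 mW/cm²

Unpolarized light through the first polarizer → I₁ = ½ I₀, now polarized at 17°.
I₂ = I₁ cos²(95° − 17°) = 0.5 I₀ · cos²(78°) = 0.02161 I₀.
I₃ = I₂ cos²(140° − 95°) = 0.02161 I₀ · cos²(45°) = 0.01081 I₀.
So 0.319 mW/cm² = 0.01081 I₀, giving I₀ = 0.319/0.01081 = 29.52 mW/cm².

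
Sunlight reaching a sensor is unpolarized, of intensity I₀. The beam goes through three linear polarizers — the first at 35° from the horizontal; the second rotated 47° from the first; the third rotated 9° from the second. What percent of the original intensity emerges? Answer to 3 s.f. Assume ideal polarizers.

Unpolarized light through the first polarizer → I₁ = ½ I₀, now polarized at 35°.
I₂ = I₁ cos²(47°) = 0.5 · 0.4651 I₀ = 0.2326 I₀.
I₃ = I₂ cos²(9°) = 0.2326 · 0.9755 I₀ = 0.2269 I₀.
That is 22.69% of the incident intensity.

≈ 22.7%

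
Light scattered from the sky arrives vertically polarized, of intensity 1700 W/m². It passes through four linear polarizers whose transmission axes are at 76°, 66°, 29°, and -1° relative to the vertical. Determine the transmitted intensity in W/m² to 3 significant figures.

I ≈ 46.2 W/m²

I₁ = 1700 W/m² · cos²(76°) = 99.49 W/m².
I₂ = I₁ · cos²(10°) = 99.49 · 0.9698 = 96.49 W/m².
I₃ = I₂ · cos²(37°) = 96.49 · 0.6378 = 61.55 W/m².
I₄ = I₃ · cos²(30°) = 61.55 · 0.75 = 46.16 W/m².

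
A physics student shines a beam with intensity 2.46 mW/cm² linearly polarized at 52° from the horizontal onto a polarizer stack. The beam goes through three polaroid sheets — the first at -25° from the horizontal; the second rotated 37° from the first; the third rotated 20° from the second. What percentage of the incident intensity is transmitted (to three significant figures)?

≈ 2.85%

I₁ = 2.46 mW/cm² · cos²(77°) = 0.1245 mW/cm².
I₂ = I₁ · cos²(37°) = 0.1245 · 0.6378 = 0.0794 mW/cm².
I₃ = I₂ · cos²(20°) = 0.0794 · 0.883 = 0.07011 mW/cm².
That is 2.85% of the incident intensity.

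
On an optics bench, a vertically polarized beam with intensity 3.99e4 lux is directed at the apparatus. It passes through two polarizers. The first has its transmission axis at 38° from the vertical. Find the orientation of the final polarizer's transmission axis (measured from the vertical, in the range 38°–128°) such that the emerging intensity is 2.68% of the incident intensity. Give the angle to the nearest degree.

θ ≈ 116°

I₁ = I₀ cos²(38° − 0°) = I₀ cos²(38°) = 0.621 I₀.
Need I₂/I₀ = 0.0268, so cos²(θ − 38°) = 0.0268 / 0.621 = 0.04316.
θ − 38° = arccos(√0.04316) = 78.0°, giving θ ≈ 38 + 78.0 = 116.0°.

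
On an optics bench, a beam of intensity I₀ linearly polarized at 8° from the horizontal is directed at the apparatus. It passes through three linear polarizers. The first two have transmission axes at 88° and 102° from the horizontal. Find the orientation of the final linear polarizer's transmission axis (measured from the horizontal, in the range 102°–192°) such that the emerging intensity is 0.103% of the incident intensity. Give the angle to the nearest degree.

By Malus's law, I₁ = I₀ cos²(88° − 8°) = I₀ cos²(80°) = 0.03015 I₀.
I₂ = I₁ cos²(102° − 88°) = 0.03015 I₀ · cos²(14°) = 0.02839 I₀.
Need I₃/I₀ = 0.00103, so cos²(θ − 102°) = 0.00103 / 0.02839 = 0.03628.
θ − 102° = arccos(√0.03628) = 79.0°, giving θ ≈ 102 + 79.0 = 181.0°.

θ ≈ 181°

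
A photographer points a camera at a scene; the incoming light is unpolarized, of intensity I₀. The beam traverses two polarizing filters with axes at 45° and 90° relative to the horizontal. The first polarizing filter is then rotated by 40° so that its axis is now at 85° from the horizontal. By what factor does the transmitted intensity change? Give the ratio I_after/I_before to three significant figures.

I_new/I_old ≈ 1.98

Before rotation:
Unpolarized light through the first polarizer → I₁ = ½ I₀, now polarized at 45°.
I₂ = I₁ cos²(90° − 45°) = 0.5 I₀ · cos²(45°) = 0.25 I₀.
After rotation:
Unpolarized light through the first polarizer → I₁ = ½ I₀, now polarized at 85°.
I₂ = I₁ cos²(90° − 85°) = 0.5 I₀ · cos²(5°) = 0.4962 I₀.
Ratio = 0.4962 / 0.25 = 1.985.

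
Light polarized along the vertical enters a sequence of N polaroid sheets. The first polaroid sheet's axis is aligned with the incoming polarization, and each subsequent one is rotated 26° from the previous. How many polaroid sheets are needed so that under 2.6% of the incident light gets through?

N = 19

First polarizer is aligned with the polarization: full transmission.
Each further stage multiplies by cos²(26°) = 0.8078.
After N polarizers: T = 0.8078^(N−1). Require T < 0.026 ⇒ N−1 > ln(0.026)/ln(0.8078) = 17.10, so N−1 ≥ 18 and N = 19.
Check: N=19 gives T = 0.02147 < 0.026; N=18 gives T = 0.02657.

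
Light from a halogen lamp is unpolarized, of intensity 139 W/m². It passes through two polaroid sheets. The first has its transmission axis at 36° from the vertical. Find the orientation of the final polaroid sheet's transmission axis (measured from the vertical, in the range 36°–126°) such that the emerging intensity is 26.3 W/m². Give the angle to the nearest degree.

Unpolarized light through the first polarizer → I₁ = ½ I₀, now polarized at 36°.
Target fraction: 26.3 / 139 W/m² = 0.1892 of I₀.
Need I₂/I₀ = 0.1892, so cos²(θ − 36°) = 0.1892 / 0.5 = 0.3784.
θ − 36° = arccos(√0.3784) = 52.0°, giving θ ≈ 36 + 52.0 = 88.0°.

θ ≈ 88°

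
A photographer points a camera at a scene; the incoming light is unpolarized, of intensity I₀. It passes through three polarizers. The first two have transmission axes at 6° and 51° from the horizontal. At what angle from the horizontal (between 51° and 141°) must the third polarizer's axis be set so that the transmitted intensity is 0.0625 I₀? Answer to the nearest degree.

Unpolarized light through the first polarizer → I₁ = ½ I₀, now polarized at 6°.
I₂ = I₁ cos²(51° − 6°) = 0.5 I₀ · cos²(45°) = 0.25 I₀.
Need I₃/I₀ = 0.0625, so cos²(θ − 51°) = 0.0625 / 0.25 = 0.25.
θ − 51° = arccos(√0.25) = 60.0°, giving θ ≈ 51 + 60.0 = 111.0°.

θ ≈ 111°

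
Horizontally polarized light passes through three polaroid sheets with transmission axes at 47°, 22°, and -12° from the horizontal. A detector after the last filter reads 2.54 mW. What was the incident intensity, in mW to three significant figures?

I₀ ≈ 9.67 mW

I₁ = I₀ cos²(47° − 0°) = I₀ cos²(47°) = 0.4651 I₀.
I₂ = I₁ cos²(22° − 47°) = 0.4651 I₀ · cos²(25°) = 0.382 I₀.
I₃ = I₂ cos²(-12° − 22°) = 0.382 I₀ · cos²(34°) = 0.2626 I₀.
So 2.54 mW = 0.2626 I₀, giving I₀ = 2.54/0.2626 = 9.673 mW.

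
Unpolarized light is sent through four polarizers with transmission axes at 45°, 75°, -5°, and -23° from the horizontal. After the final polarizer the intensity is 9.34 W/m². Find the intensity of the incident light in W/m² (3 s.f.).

Unpolarized light through the first polarizer → I₁ = ½ I₀, now polarized at 45°.
I₂ = I₁ cos²(75° − 45°) = 0.5 I₀ · cos²(30°) = 0.375 I₀.
I₃ = I₂ cos²(-5° − 75°) = 0.375 I₀ · cos²(80°) = 0.01131 I₀.
I₄ = I₃ cos²(-23° + 5°) = 0.01131 I₀ · cos²(18°) = 0.01023 I₀.
So 9.34 W/m² = 0.01023 I₀, giving I₀ = 9.34/0.01023 = 913.2 W/m².

I₀ ≈ 913 W/m²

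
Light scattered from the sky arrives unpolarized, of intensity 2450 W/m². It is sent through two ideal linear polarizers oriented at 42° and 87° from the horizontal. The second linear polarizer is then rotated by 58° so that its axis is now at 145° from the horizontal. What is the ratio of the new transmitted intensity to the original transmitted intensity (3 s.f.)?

I_new/I_old ≈ 0.101

Before rotation:
Unpolarized light through the first polarizer → I₁ = ½ I₀, now polarized at 42°.
I₂ = I₁ cos²(87° − 42°) = 0.5 I₀ · cos²(45°) = 0.25 I₀.
After rotation:
Unpolarized light through the first polarizer → I₁ = ½ I₀, now polarized at 42°.
Angle between axes 1 and 2: 77°. I₂ = 0.5 I₀ · cos²(77°) = 0.0253 I₀.
Ratio = 0.0253 / 0.25 = 0.1012.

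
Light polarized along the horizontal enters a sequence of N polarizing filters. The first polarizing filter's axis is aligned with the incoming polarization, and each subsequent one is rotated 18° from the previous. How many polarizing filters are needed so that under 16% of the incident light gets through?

N = 20

First polarizer is aligned with the polarization: full transmission.
Each further stage multiplies by cos²(18°) = 0.9045.
After N polarizers: T = 0.9045^(N−1). Require T < 0.16 ⇒ N−1 > ln(0.16)/ln(0.9045) = 18.26, so N−1 ≥ 19 and N = 20.
Check: N=20 gives T = 0.1485 < 0.16; N=19 gives T = 0.1642.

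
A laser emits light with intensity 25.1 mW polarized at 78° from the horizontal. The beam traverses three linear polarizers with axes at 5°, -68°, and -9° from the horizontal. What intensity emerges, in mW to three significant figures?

By Malus's law, I₁ = 25.1 mW · cos²(73°) = 2.146 mW.
I₂ = I₁ · cos²(73°) = 2.146 · 0.08548 = 0.1834 mW.
I₃ = I₂ · cos²(59°) = 0.1834 · 0.2653 = 0.04865 mW.

I ≈ 0.0487 mW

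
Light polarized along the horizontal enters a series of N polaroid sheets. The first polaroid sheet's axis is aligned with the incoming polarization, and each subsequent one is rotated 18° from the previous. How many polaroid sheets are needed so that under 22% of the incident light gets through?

N = 17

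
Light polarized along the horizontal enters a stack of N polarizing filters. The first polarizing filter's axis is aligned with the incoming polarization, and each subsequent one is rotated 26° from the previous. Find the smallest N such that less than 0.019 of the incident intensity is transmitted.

N = 20

First polarizer is aligned with the polarization: full transmission.
Each further stage multiplies by cos²(26°) = 0.8078.
After N polarizers: T = 0.8078^(N−1). Require T < 0.019 ⇒ N−1 > ln(0.019)/ln(0.8078) = 18.57, so N−1 ≥ 19 and N = 20.
Check: N=20 gives T = 0.01734 < 0.019; N=19 gives T = 0.02147.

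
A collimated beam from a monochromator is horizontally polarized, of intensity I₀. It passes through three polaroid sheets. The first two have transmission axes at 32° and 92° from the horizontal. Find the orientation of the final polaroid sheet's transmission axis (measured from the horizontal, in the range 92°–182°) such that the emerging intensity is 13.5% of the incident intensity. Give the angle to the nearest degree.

I₁ = I₀ cos²(32° − 0°) = I₀ cos²(32°) = 0.7192 I₀.
I₂ = I₁ cos²(92° − 32°) = 0.7192 I₀ · cos²(60°) = 0.1798 I₀.
Need I₃/I₀ = 0.135, so cos²(θ − 92°) = 0.135 / 0.1798 = 0.7508.
θ − 92° = arccos(√0.7508) = 29.9°, giving θ ≈ 92 + 29.9 = 121.9°.

θ ≈ 122°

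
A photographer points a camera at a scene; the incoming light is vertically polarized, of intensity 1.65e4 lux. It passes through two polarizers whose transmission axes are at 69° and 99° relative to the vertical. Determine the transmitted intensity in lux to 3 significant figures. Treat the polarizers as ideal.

I ≈ 1590 lux

By Malus's law, I₁ = 1.65e4 lux · cos²(69°) = 2119 lux.
I₂ = I₁ · cos²(30°) = 2119 · 0.75 = 1589 lux.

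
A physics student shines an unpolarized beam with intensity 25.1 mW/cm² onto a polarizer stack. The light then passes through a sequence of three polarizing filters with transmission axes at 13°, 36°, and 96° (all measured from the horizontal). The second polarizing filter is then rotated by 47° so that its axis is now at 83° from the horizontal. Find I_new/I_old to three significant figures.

Before rotation:
Unpolarized light through the first polarizer → I₁ = ½ I₀, now polarized at 13°.
I₂ = I₁ cos²(36° − 13°) = 0.5 I₀ · cos²(23°) = 0.4237 I₀.
I₃ = I₂ cos²(96° − 36°) = 0.4237 I₀ · cos²(60°) = 0.1059 I₀.
After rotation:
Unpolarized light through the first polarizer → I₁ = ½ I₀, now polarized at 13°.
I₂ = I₁ cos²(83° − 13°) = 0.5 I₀ · cos²(70°) = 0.05849 I₀.
I₃ = I₂ cos²(96° − 83°) = 0.05849 I₀ · cos²(13°) = 0.05553 I₀.
Ratio = 0.05553 / 0.1059 = 0.5243.

I_new/I_old ≈ 0.524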